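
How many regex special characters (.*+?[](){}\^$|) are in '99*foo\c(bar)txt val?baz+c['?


Regex special characters are: . * + ? [ ] ( ) { } \ ^ $ |
Scanning '99*foo\c(bar)txt val?baz+c[':
  pos 2: '*' -> SPECIAL
  pos 6: '\' -> SPECIAL
  pos 8: '(' -> SPECIAL
  pos 12: ')' -> SPECIAL
  pos 20: '?' -> SPECIAL
  pos 24: '+' -> SPECIAL
  pos 26: '[' -> SPECIAL
Special chars found: ['*', '\\', '(', ')', '?', '+', '[']
Total: 7

7


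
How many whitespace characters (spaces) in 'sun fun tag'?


\s matches whitespace characters (spaces, tabs, etc.).
Text: 'sun fun tag'
This text has 3 words separated by spaces.
Number of spaces = number of words - 1 = 3 - 1 = 2

2


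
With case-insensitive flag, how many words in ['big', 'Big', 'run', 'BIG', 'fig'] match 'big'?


Case-insensitive matching: compare each word's lowercase form to 'big'.
  'big' -> lower='big' -> MATCH
  'Big' -> lower='big' -> MATCH
  'run' -> lower='run' -> no
  'BIG' -> lower='big' -> MATCH
  'fig' -> lower='fig' -> no
Matches: ['big', 'Big', 'BIG']
Count: 3

3


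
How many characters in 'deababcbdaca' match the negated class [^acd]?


Negated class [^acd] matches any char NOT in {a, c, d}
Scanning 'deababcbdaca':
  pos 0: 'd' -> no (excluded)
  pos 1: 'e' -> MATCH
  pos 2: 'a' -> no (excluded)
  pos 3: 'b' -> MATCH
  pos 4: 'a' -> no (excluded)
  pos 5: 'b' -> MATCH
  pos 6: 'c' -> no (excluded)
  pos 7: 'b' -> MATCH
  pos 8: 'd' -> no (excluded)
  pos 9: 'a' -> no (excluded)
  pos 10: 'c' -> no (excluded)
  pos 11: 'a' -> no (excluded)
Total matches: 4

4


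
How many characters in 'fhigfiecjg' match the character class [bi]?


Character class [bi] matches any of: {b, i}
Scanning string 'fhigfiecjg' character by character:
  pos 0: 'f' -> no
  pos 1: 'h' -> no
  pos 2: 'i' -> MATCH
  pos 3: 'g' -> no
  pos 4: 'f' -> no
  pos 5: 'i' -> MATCH
  pos 6: 'e' -> no
  pos 7: 'c' -> no
  pos 8: 'j' -> no
  pos 9: 'g' -> no
Total matches: 2

2


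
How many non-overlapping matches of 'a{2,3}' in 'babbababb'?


Pattern 'a{2,3}' matches between 2 and 3 consecutive a's (greedy).
String: 'babbababb'
Finding runs of a's and applying greedy matching:
  Run at pos 1: 'a' (length 1)
  Run at pos 4: 'a' (length 1)
  Run at pos 6: 'a' (length 1)
Matches: []
Count: 0

0


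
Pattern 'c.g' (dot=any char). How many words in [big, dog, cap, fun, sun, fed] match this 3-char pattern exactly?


Pattern 'c.g' means: starts with 'c', any single char, ends with 'g'.
Checking each word (must be exactly 3 chars):
  'big' (len=3): no
  'dog' (len=3): no
  'cap' (len=3): no
  'fun' (len=3): no
  'sun' (len=3): no
  'fed' (len=3): no
Matching words: []
Total: 0

0


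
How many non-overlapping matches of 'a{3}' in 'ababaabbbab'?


Pattern 'a{3}' matches exactly 3 consecutive a's (greedy, non-overlapping).
String: 'ababaabbbab'
Scanning for runs of a's:
  Run at pos 0: 'a' (length 1) -> 0 match(es)
  Run at pos 2: 'a' (length 1) -> 0 match(es)
  Run at pos 4: 'aa' (length 2) -> 0 match(es)
  Run at pos 9: 'a' (length 1) -> 0 match(es)
Matches found: []
Total: 0

0


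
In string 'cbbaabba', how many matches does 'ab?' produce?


Pattern 'ab?' matches 'a' optionally followed by 'b'.
String: 'cbbaabba'
Scanning left to right for 'a' then checking next char:
  Match 1: 'a' (a not followed by b)
  Match 2: 'ab' (a followed by b)
  Match 3: 'a' (a not followed by b)
Total matches: 3

3


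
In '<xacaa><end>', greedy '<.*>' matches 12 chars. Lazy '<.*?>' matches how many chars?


Greedy '<.*>' tries to match as MUCH as possible.
Lazy '<.*?>' tries to match as LITTLE as possible.

String: '<xacaa><end>'
Greedy '<.*>' starts at first '<' and extends to the LAST '>': '<xacaa><end>' (12 chars)
Lazy '<.*?>' starts at first '<' and stops at the FIRST '>': '<xacaa>' (7 chars)

7


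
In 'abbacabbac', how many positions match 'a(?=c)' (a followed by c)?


Lookahead 'a(?=c)' matches 'a' only when followed by 'c'.
String: 'abbacabbac'
Checking each position where char is 'a':
  pos 0: 'a' -> no (next='b')
  pos 3: 'a' -> MATCH (next='c')
  pos 5: 'a' -> no (next='b')
  pos 8: 'a' -> MATCH (next='c')
Matching positions: [3, 8]
Count: 2

2


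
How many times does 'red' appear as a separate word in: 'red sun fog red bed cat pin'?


Scanning each word for exact match 'red':
  Word 1: 'red' -> MATCH
  Word 2: 'sun' -> no
  Word 3: 'fog' -> no
  Word 4: 'red' -> MATCH
  Word 5: 'bed' -> no
  Word 6: 'cat' -> no
  Word 7: 'pin' -> no
Total matches: 2

2


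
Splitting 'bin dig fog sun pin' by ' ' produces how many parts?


Splitting by ' ' breaks the string at each occurrence of the separator.
Text: 'bin dig fog sun pin'
Parts after split:
  Part 1: 'bin'
  Part 2: 'dig'
  Part 3: 'fog'
  Part 4: 'sun'
  Part 5: 'pin'
Total parts: 5

5


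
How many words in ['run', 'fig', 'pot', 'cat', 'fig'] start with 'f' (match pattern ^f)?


Pattern ^f anchors to start of word. Check which words begin with 'f':
  'run' -> no
  'fig' -> MATCH (starts with 'f')
  'pot' -> no
  'cat' -> no
  'fig' -> MATCH (starts with 'f')
Matching words: ['fig', 'fig']
Count: 2

2


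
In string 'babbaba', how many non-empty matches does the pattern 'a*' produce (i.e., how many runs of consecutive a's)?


Pattern 'a*' matches zero or more a's. We want non-empty runs of consecutive a's.
String: 'babbaba'
Walking through the string to find runs of a's:
  Run 1: positions 1-1 -> 'a'
  Run 2: positions 4-4 -> 'a'
  Run 3: positions 6-6 -> 'a'
Non-empty runs found: ['a', 'a', 'a']
Count: 3

3


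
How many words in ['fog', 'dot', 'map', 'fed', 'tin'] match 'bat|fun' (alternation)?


Alternation 'bat|fun' matches either 'bat' or 'fun'.
Checking each word:
  'fog' -> no
  'dot' -> no
  'map' -> no
  'fed' -> no
  'tin' -> no
Matches: []
Count: 0

0


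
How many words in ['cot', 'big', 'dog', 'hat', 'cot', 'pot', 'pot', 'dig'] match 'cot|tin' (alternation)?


Alternation 'cot|tin' matches either 'cot' or 'tin'.
Checking each word:
  'cot' -> MATCH
  'big' -> no
  'dog' -> no
  'hat' -> no
  'cot' -> MATCH
  'pot' -> no
  'pot' -> no
  'dig' -> no
Matches: ['cot', 'cot']
Count: 2

2


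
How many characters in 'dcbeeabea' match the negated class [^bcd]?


Negated class [^bcd] matches any char NOT in {b, c, d}
Scanning 'dcbeeabea':
  pos 0: 'd' -> no (excluded)
  pos 1: 'c' -> no (excluded)
  pos 2: 'b' -> no (excluded)
  pos 3: 'e' -> MATCH
  pos 4: 'e' -> MATCH
  pos 5: 'a' -> MATCH
  pos 6: 'b' -> no (excluded)
  pos 7: 'e' -> MATCH
  pos 8: 'a' -> MATCH
Total matches: 5

5


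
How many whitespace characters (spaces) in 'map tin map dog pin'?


\s matches whitespace characters (spaces, tabs, etc.).
Text: 'map tin map dog pin'
This text has 5 words separated by spaces.
Number of spaces = number of words - 1 = 5 - 1 = 4

4


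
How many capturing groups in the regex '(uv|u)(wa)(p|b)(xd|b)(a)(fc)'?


To count capturing groups, count each '(' that starts a group.
Pattern: '(uv|u)(wa)(p|b)(xd|b)(a)(fc)'
Walking through the pattern:
  Position 0: '(' -> group #1
  Position 6: '(' -> group #2
  Position 10: '(' -> group #3
  Position 15: '(' -> group #4
  Position 21: '(' -> group #5
  Position 24: '(' -> group #6
Total capturing groups: 6

6


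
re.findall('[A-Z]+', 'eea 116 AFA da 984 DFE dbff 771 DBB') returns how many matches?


Pattern '[A-Z]+' finds one or more uppercase letters.
Text: 'eea 116 AFA da 984 DFE dbff 771 DBB'
Scanning for matches:
  Match 1: 'AFA'
  Match 2: 'DFE'
  Match 3: 'DBB'
Total matches: 3

3


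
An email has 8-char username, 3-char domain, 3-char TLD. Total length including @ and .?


An email address has format: username@domain.tld
Username length: 8
'@' character: 1
Domain length: 3
'.' character: 1
TLD length: 3
Total = 8 + 1 + 3 + 1 + 3 = 16

16


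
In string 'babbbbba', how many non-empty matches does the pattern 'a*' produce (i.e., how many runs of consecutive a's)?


Pattern 'a*' matches zero or more a's. We want non-empty runs of consecutive a's.
String: 'babbbbba'
Walking through the string to find runs of a's:
  Run 1: positions 1-1 -> 'a'
  Run 2: positions 7-7 -> 'a'
Non-empty runs found: ['a', 'a']
Count: 2

2


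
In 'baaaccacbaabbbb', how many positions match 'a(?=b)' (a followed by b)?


Lookahead 'a(?=b)' matches 'a' only when followed by 'b'.
String: 'baaaccacbaabbbb'
Checking each position where char is 'a':
  pos 1: 'a' -> no (next='a')
  pos 2: 'a' -> no (next='a')
  pos 3: 'a' -> no (next='c')
  pos 6: 'a' -> no (next='c')
  pos 9: 'a' -> no (next='a')
  pos 10: 'a' -> MATCH (next='b')
Matching positions: [10]
Count: 1

1


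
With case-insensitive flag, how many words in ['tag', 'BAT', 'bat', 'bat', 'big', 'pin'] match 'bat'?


Case-insensitive matching: compare each word's lowercase form to 'bat'.
  'tag' -> lower='tag' -> no
  'BAT' -> lower='bat' -> MATCH
  'bat' -> lower='bat' -> MATCH
  'bat' -> lower='bat' -> MATCH
  'big' -> lower='big' -> no
  'pin' -> lower='pin' -> no
Matches: ['BAT', 'bat', 'bat']
Count: 3

3


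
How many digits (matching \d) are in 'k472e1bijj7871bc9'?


\d matches any digit 0-9.
Scanning 'k472e1bijj7871bc9':
  pos 1: '4' -> DIGIT
  pos 2: '7' -> DIGIT
  pos 3: '2' -> DIGIT
  pos 5: '1' -> DIGIT
  pos 10: '7' -> DIGIT
  pos 11: '8' -> DIGIT
  pos 12: '7' -> DIGIT
  pos 13: '1' -> DIGIT
  pos 16: '9' -> DIGIT
Digits found: ['4', '7', '2', '1', '7', '8', '7', '1', '9']
Total: 9

9


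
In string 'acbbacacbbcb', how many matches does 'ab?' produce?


Pattern 'ab?' matches 'a' optionally followed by 'b'.
String: 'acbbacacbbcb'
Scanning left to right for 'a' then checking next char:
  Match 1: 'a' (a not followed by b)
  Match 2: 'a' (a not followed by b)
  Match 3: 'a' (a not followed by b)
Total matches: 3

3


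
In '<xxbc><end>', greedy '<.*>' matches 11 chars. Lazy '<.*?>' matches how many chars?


Greedy '<.*>' tries to match as MUCH as possible.
Lazy '<.*?>' tries to match as LITTLE as possible.

String: '<xxbc><end>'
Greedy '<.*>' starts at first '<' and extends to the LAST '>': '<xxbc><end>' (11 chars)
Lazy '<.*?>' starts at first '<' and stops at the FIRST '>': '<xxbc>' (6 chars)

6


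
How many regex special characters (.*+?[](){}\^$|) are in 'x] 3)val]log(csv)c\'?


Regex special characters are: . * + ? [ ] ( ) { } \ ^ $ |
Scanning 'x] 3)val]log(csv)c\':
  pos 1: ']' -> SPECIAL
  pos 4: ')' -> SPECIAL
  pos 8: ']' -> SPECIAL
  pos 12: '(' -> SPECIAL
  pos 16: ')' -> SPECIAL
  pos 18: '\' -> SPECIAL
Special chars found: [']', ')', ']', '(', ')', '\\']
Total: 6

6


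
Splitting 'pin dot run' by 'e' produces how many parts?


Splitting by 'e' breaks the string at each occurrence of the separator.
Text: 'pin dot run'
Parts after split:
  Part 1: 'pin dot run'
Total parts: 1

1


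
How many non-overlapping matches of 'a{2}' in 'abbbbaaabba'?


Pattern 'a{2}' matches exactly 2 consecutive a's (greedy, non-overlapping).
String: 'abbbbaaabba'
Scanning for runs of a's:
  Run at pos 0: 'a' (length 1) -> 0 match(es)
  Run at pos 5: 'aaa' (length 3) -> 1 match(es)
  Run at pos 10: 'a' (length 1) -> 0 match(es)
Matches found: ['aa']
Total: 1

1


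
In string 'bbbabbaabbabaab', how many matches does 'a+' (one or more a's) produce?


Pattern 'a+' matches one or more consecutive a's.
String: 'bbbabbaabbabaab'
Scanning for runs of a:
  Match 1: 'a' (length 1)
  Match 2: 'aa' (length 2)
  Match 3: 'a' (length 1)
  Match 4: 'aa' (length 2)
Total matches: 4

4


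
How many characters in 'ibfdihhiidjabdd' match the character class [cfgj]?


Character class [cfgj] matches any of: {c, f, g, j}
Scanning string 'ibfdihhiidjabdd' character by character:
  pos 0: 'i' -> no
  pos 1: 'b' -> no
  pos 2: 'f' -> MATCH
  pos 3: 'd' -> no
  pos 4: 'i' -> no
  pos 5: 'h' -> no
  pos 6: 'h' -> no
  pos 7: 'i' -> no
  pos 8: 'i' -> no
  pos 9: 'd' -> no
  pos 10: 'j' -> MATCH
  pos 11: 'a' -> no
  pos 12: 'b' -> no
  pos 13: 'd' -> no
  pos 14: 'd' -> no
Total matches: 2

2


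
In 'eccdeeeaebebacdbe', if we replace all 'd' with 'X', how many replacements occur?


re.sub('d', 'X', text) replaces every occurrence of 'd' with 'X'.
Text: 'eccdeeeaebebacdbe'
Scanning for 'd':
  pos 3: 'd' -> replacement #1
  pos 14: 'd' -> replacement #2
Total replacements: 2

2


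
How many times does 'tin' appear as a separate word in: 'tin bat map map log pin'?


Scanning each word for exact match 'tin':
  Word 1: 'tin' -> MATCH
  Word 2: 'bat' -> no
  Word 3: 'map' -> no
  Word 4: 'map' -> no
  Word 5: 'log' -> no
  Word 6: 'pin' -> no
Total matches: 1

1


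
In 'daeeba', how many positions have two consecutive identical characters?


Looking for consecutive identical characters in 'daeeba':
  pos 0-1: 'd' vs 'a' -> different
  pos 1-2: 'a' vs 'e' -> different
  pos 2-3: 'e' vs 'e' -> MATCH ('ee')
  pos 3-4: 'e' vs 'b' -> different
  pos 4-5: 'b' vs 'a' -> different
Consecutive identical pairs: ['ee']
Count: 1

1


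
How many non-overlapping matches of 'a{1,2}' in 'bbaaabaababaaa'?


Pattern 'a{1,2}' matches between 1 and 2 consecutive a's (greedy).
String: 'bbaaabaababaaa'
Finding runs of a's and applying greedy matching:
  Run at pos 2: 'aaa' (length 3)
  Run at pos 6: 'aa' (length 2)
  Run at pos 9: 'a' (length 1)
  Run at pos 11: 'aaa' (length 3)
Matches: ['aa', 'a', 'aa', 'a', 'aa', 'a']
Count: 6

6


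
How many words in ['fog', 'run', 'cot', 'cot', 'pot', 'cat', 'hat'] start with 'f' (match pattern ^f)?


Pattern ^f anchors to start of word. Check which words begin with 'f':
  'fog' -> MATCH (starts with 'f')
  'run' -> no
  'cot' -> no
  'cot' -> no
  'pot' -> no
  'cat' -> no
  'hat' -> no
Matching words: ['fog']
Count: 1

1


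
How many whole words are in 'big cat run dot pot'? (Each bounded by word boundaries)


Word boundaries (\b) mark the start/end of each word.
Text: 'big cat run dot pot'
Splitting by whitespace:
  Word 1: 'big'
  Word 2: 'cat'
  Word 3: 'run'
  Word 4: 'dot'
  Word 5: 'pot'
Total whole words: 5

5


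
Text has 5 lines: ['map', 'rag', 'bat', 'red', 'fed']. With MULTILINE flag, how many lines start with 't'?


With MULTILINE flag, ^ matches the start of each line.
Lines: ['map', 'rag', 'bat', 'red', 'fed']
Checking which lines start with 't':
  Line 1: 'map' -> no
  Line 2: 'rag' -> no
  Line 3: 'bat' -> no
  Line 4: 'red' -> no
  Line 5: 'fed' -> no
Matching lines: []
Count: 0

0


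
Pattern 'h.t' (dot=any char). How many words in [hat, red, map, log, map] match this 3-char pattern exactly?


Pattern 'h.t' means: starts with 'h', any single char, ends with 't'.
Checking each word (must be exactly 3 chars):
  'hat' (len=3): MATCH
  'red' (len=3): no
  'map' (len=3): no
  'log' (len=3): no
  'map' (len=3): no
Matching words: ['hat']
Total: 1

1


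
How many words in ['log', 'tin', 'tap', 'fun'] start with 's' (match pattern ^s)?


Pattern ^s anchors to start of word. Check which words begin with 's':
  'log' -> no
  'tin' -> no
  'tap' -> no
  'fun' -> no
Matching words: []
Count: 0

0


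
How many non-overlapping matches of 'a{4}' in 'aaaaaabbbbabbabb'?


Pattern 'a{4}' matches exactly 4 consecutive a's (greedy, non-overlapping).
String: 'aaaaaabbbbabbabb'
Scanning for runs of a's:
  Run at pos 0: 'aaaaaa' (length 6) -> 1 match(es)
  Run at pos 10: 'a' (length 1) -> 0 match(es)
  Run at pos 13: 'a' (length 1) -> 0 match(es)
Matches found: ['aaaa']
Total: 1

1


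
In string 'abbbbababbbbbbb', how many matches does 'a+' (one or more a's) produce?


Pattern 'a+' matches one or more consecutive a's.
String: 'abbbbababbbbbbb'
Scanning for runs of a:
  Match 1: 'a' (length 1)
  Match 2: 'a' (length 1)
  Match 3: 'a' (length 1)
Total matches: 3

3


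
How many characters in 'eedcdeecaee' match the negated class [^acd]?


Negated class [^acd] matches any char NOT in {a, c, d}
Scanning 'eedcdeecaee':
  pos 0: 'e' -> MATCH
  pos 1: 'e' -> MATCH
  pos 2: 'd' -> no (excluded)
  pos 3: 'c' -> no (excluded)
  pos 4: 'd' -> no (excluded)
  pos 5: 'e' -> MATCH
  pos 6: 'e' -> MATCH
  pos 7: 'c' -> no (excluded)
  pos 8: 'a' -> no (excluded)
  pos 9: 'e' -> MATCH
  pos 10: 'e' -> MATCH
Total matches: 6

6


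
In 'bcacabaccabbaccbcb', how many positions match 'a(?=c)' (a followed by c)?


Lookahead 'a(?=c)' matches 'a' only when followed by 'c'.
String: 'bcacabaccabbaccbcb'
Checking each position where char is 'a':
  pos 2: 'a' -> MATCH (next='c')
  pos 4: 'a' -> no (next='b')
  pos 6: 'a' -> MATCH (next='c')
  pos 9: 'a' -> no (next='b')
  pos 12: 'a' -> MATCH (next='c')
Matching positions: [2, 6, 12]
Count: 3

3


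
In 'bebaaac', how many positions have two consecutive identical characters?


Looking for consecutive identical characters in 'bebaaac':
  pos 0-1: 'b' vs 'e' -> different
  pos 1-2: 'e' vs 'b' -> different
  pos 2-3: 'b' vs 'a' -> different
  pos 3-4: 'a' vs 'a' -> MATCH ('aa')
  pos 4-5: 'a' vs 'a' -> MATCH ('aa')
  pos 5-6: 'a' vs 'c' -> different
Consecutive identical pairs: ['aa', 'aa']
Count: 2

2


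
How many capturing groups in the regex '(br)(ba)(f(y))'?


To count capturing groups, count each '(' that starts a group.
Pattern: '(br)(ba)(f(y))'
Walking through the pattern:
  Position 0: '(' -> group #1
  Position 4: '(' -> group #2
  Position 8: '(' -> group #3
  Position 10: '(' -> group #4
Total capturing groups: 4

4


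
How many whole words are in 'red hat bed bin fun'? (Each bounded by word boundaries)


Word boundaries (\b) mark the start/end of each word.
Text: 'red hat bed bin fun'
Splitting by whitespace:
  Word 1: 'red'
  Word 2: 'hat'
  Word 3: 'bed'
  Word 4: 'bin'
  Word 5: 'fun'
Total whole words: 5

5


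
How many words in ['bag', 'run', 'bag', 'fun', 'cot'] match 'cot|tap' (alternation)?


Alternation 'cot|tap' matches either 'cot' or 'tap'.
Checking each word:
  'bag' -> no
  'run' -> no
  'bag' -> no
  'fun' -> no
  'cot' -> MATCH
Matches: ['cot']
Count: 1

1


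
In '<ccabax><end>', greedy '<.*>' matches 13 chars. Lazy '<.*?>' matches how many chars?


Greedy '<.*>' tries to match as MUCH as possible.
Lazy '<.*?>' tries to match as LITTLE as possible.

String: '<ccabax><end>'
Greedy '<.*>' starts at first '<' and extends to the LAST '>': '<ccabax><end>' (13 chars)
Lazy '<.*?>' starts at first '<' and stops at the FIRST '>': '<ccabax>' (8 chars)

8


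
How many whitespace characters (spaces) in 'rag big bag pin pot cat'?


\s matches whitespace characters (spaces, tabs, etc.).
Text: 'rag big bag pin pot cat'
This text has 6 words separated by spaces.
Number of spaces = number of words - 1 = 6 - 1 = 5

5


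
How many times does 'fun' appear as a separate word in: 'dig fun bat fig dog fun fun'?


Scanning each word for exact match 'fun':
  Word 1: 'dig' -> no
  Word 2: 'fun' -> MATCH
  Word 3: 'bat' -> no
  Word 4: 'fig' -> no
  Word 5: 'dog' -> no
  Word 6: 'fun' -> MATCH
  Word 7: 'fun' -> MATCH
Total matches: 3

3


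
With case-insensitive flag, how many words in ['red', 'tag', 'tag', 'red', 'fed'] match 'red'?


Case-insensitive matching: compare each word's lowercase form to 'red'.
  'red' -> lower='red' -> MATCH
  'tag' -> lower='tag' -> no
  'tag' -> lower='tag' -> no
  'red' -> lower='red' -> MATCH
  'fed' -> lower='fed' -> no
Matches: ['red', 'red']
Count: 2

2


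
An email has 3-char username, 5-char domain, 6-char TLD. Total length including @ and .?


An email address has format: username@domain.tld
Username length: 3
'@' character: 1
Domain length: 5
'.' character: 1
TLD length: 6
Total = 3 + 1 + 5 + 1 + 6 = 16

16


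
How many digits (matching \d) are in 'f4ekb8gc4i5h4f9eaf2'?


\d matches any digit 0-9.
Scanning 'f4ekb8gc4i5h4f9eaf2':
  pos 1: '4' -> DIGIT
  pos 5: '8' -> DIGIT
  pos 8: '4' -> DIGIT
  pos 10: '5' -> DIGIT
  pos 12: '4' -> DIGIT
  pos 14: '9' -> DIGIT
  pos 18: '2' -> DIGIT
Digits found: ['4', '8', '4', '5', '4', '9', '2']
Total: 7

7


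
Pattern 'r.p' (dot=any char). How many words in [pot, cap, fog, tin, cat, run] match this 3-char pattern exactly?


Pattern 'r.p' means: starts with 'r', any single char, ends with 'p'.
Checking each word (must be exactly 3 chars):
  'pot' (len=3): no
  'cap' (len=3): no
  'fog' (len=3): no
  'tin' (len=3): no
  'cat' (len=3): no
  'run' (len=3): no
Matching words: []
Total: 0

0


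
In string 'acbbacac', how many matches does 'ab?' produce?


Pattern 'ab?' matches 'a' optionally followed by 'b'.
String: 'acbbacac'
Scanning left to right for 'a' then checking next char:
  Match 1: 'a' (a not followed by b)
  Match 2: 'a' (a not followed by b)
  Match 3: 'a' (a not followed by b)
Total matches: 3

3


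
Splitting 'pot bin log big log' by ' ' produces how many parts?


Splitting by ' ' breaks the string at each occurrence of the separator.
Text: 'pot bin log big log'
Parts after split:
  Part 1: 'pot'
  Part 2: 'bin'
  Part 3: 'log'
  Part 4: 'big'
  Part 5: 'log'
Total parts: 5

5


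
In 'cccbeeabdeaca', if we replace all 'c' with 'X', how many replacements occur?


re.sub('c', 'X', text) replaces every occurrence of 'c' with 'X'.
Text: 'cccbeeabdeaca'
Scanning for 'c':
  pos 0: 'c' -> replacement #1
  pos 1: 'c' -> replacement #2
  pos 2: 'c' -> replacement #3
  pos 11: 'c' -> replacement #4
Total replacements: 4

4


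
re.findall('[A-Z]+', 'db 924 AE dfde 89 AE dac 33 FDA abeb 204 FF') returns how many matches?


Pattern '[A-Z]+' finds one or more uppercase letters.
Text: 'db 924 AE dfde 89 AE dac 33 FDA abeb 204 FF'
Scanning for matches:
  Match 1: 'AE'
  Match 2: 'AE'
  Match 3: 'FDA'
  Match 4: 'FF'
Total matches: 4

4


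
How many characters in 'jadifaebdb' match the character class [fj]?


Character class [fj] matches any of: {f, j}
Scanning string 'jadifaebdb' character by character:
  pos 0: 'j' -> MATCH
  pos 1: 'a' -> no
  pos 2: 'd' -> no
  pos 3: 'i' -> no
  pos 4: 'f' -> MATCH
  pos 5: 'a' -> no
  pos 6: 'e' -> no
  pos 7: 'b' -> no
  pos 8: 'd' -> no
  pos 9: 'b' -> no
Total matches: 2

2


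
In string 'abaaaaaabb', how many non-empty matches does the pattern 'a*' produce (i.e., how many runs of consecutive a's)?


Pattern 'a*' matches zero or more a's. We want non-empty runs of consecutive a's.
String: 'abaaaaaabb'
Walking through the string to find runs of a's:
  Run 1: positions 0-0 -> 'a'
  Run 2: positions 2-7 -> 'aaaaaa'
Non-empty runs found: ['a', 'aaaaaa']
Count: 2

2


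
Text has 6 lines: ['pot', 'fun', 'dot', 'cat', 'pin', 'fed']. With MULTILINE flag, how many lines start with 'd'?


With MULTILINE flag, ^ matches the start of each line.
Lines: ['pot', 'fun', 'dot', 'cat', 'pin', 'fed']
Checking which lines start with 'd':
  Line 1: 'pot' -> no
  Line 2: 'fun' -> no
  Line 3: 'dot' -> MATCH
  Line 4: 'cat' -> no
  Line 5: 'pin' -> no
  Line 6: 'fed' -> no
Matching lines: ['dot']
Count: 1

1


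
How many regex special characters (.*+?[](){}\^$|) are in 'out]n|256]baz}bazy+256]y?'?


Regex special characters are: . * + ? [ ] ( ) { } \ ^ $ |
Scanning 'out]n|256]baz}bazy+256]y?':
  pos 3: ']' -> SPECIAL
  pos 5: '|' -> SPECIAL
  pos 9: ']' -> SPECIAL
  pos 13: '}' -> SPECIAL
  pos 18: '+' -> SPECIAL
  pos 22: ']' -> SPECIAL
  pos 24: '?' -> SPECIAL
Special chars found: [']', '|', ']', '}', '+', ']', '?']
Total: 7

7


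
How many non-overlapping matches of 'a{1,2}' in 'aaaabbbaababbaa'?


Pattern 'a{1,2}' matches between 1 and 2 consecutive a's (greedy).
String: 'aaaabbbaababbaa'
Finding runs of a's and applying greedy matching:
  Run at pos 0: 'aaaa' (length 4)
  Run at pos 7: 'aa' (length 2)
  Run at pos 10: 'a' (length 1)
  Run at pos 13: 'aa' (length 2)
Matches: ['aa', 'aa', 'aa', 'a', 'aa']
Count: 5

5


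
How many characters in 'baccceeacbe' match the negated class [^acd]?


Negated class [^acd] matches any char NOT in {a, c, d}
Scanning 'baccceeacbe':
  pos 0: 'b' -> MATCH
  pos 1: 'a' -> no (excluded)
  pos 2: 'c' -> no (excluded)
  pos 3: 'c' -> no (excluded)
  pos 4: 'c' -> no (excluded)
  pos 5: 'e' -> MATCH
  pos 6: 'e' -> MATCH
  pos 7: 'a' -> no (excluded)
  pos 8: 'c' -> no (excluded)
  pos 9: 'b' -> MATCH
  pos 10: 'e' -> MATCH
Total matches: 5

5


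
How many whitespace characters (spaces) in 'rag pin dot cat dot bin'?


\s matches whitespace characters (spaces, tabs, etc.).
Text: 'rag pin dot cat dot bin'
This text has 6 words separated by spaces.
Number of spaces = number of words - 1 = 6 - 1 = 5

5


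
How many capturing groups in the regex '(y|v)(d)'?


To count capturing groups, count each '(' that starts a group.
Pattern: '(y|v)(d)'
Walking through the pattern:
  Position 0: '(' -> group #1
  Position 5: '(' -> group #2
Total capturing groups: 2

2


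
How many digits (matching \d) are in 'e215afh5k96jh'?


\d matches any digit 0-9.
Scanning 'e215afh5k96jh':
  pos 1: '2' -> DIGIT
  pos 2: '1' -> DIGIT
  pos 3: '5' -> DIGIT
  pos 7: '5' -> DIGIT
  pos 9: '9' -> DIGIT
  pos 10: '6' -> DIGIT
Digits found: ['2', '1', '5', '5', '9', '6']
Total: 6

6


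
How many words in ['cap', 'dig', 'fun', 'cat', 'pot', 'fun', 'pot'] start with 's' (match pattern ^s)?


Pattern ^s anchors to start of word. Check which words begin with 's':
  'cap' -> no
  'dig' -> no
  'fun' -> no
  'cat' -> no
  'pot' -> no
  'fun' -> no
  'pot' -> no
Matching words: []
Count: 0

0


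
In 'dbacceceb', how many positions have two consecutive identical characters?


Looking for consecutive identical characters in 'dbacceceb':
  pos 0-1: 'd' vs 'b' -> different
  pos 1-2: 'b' vs 'a' -> different
  pos 2-3: 'a' vs 'c' -> different
  pos 3-4: 'c' vs 'c' -> MATCH ('cc')
  pos 4-5: 'c' vs 'e' -> different
  pos 5-6: 'e' vs 'c' -> different
  pos 6-7: 'c' vs 'e' -> different
  pos 7-8: 'e' vs 'b' -> different
Consecutive identical pairs: ['cc']
Count: 1

1


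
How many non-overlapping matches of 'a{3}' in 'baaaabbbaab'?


Pattern 'a{3}' matches exactly 3 consecutive a's (greedy, non-overlapping).
String: 'baaaabbbaab'
Scanning for runs of a's:
  Run at pos 1: 'aaaa' (length 4) -> 1 match(es)
  Run at pos 8: 'aa' (length 2) -> 0 match(es)
Matches found: ['aaa']
Total: 1

1


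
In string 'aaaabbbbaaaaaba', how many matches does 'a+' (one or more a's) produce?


Pattern 'a+' matches one or more consecutive a's.
String: 'aaaabbbbaaaaaba'
Scanning for runs of a:
  Match 1: 'aaaa' (length 4)
  Match 2: 'aaaaa' (length 5)
  Match 3: 'a' (length 1)
Total matches: 3

3


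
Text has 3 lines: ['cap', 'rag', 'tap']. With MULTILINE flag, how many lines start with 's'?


With MULTILINE flag, ^ matches the start of each line.
Lines: ['cap', 'rag', 'tap']
Checking which lines start with 's':
  Line 1: 'cap' -> no
  Line 2: 'rag' -> no
  Line 3: 'tap' -> no
Matching lines: []
Count: 0

0


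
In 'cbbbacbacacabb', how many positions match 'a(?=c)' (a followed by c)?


Lookahead 'a(?=c)' matches 'a' only when followed by 'c'.
String: 'cbbbacbacacabb'
Checking each position where char is 'a':
  pos 4: 'a' -> MATCH (next='c')
  pos 7: 'a' -> MATCH (next='c')
  pos 9: 'a' -> MATCH (next='c')
  pos 11: 'a' -> no (next='b')
Matching positions: [4, 7, 9]
Count: 3

3


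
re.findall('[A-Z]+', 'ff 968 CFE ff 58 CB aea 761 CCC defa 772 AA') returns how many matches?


Pattern '[A-Z]+' finds one or more uppercase letters.
Text: 'ff 968 CFE ff 58 CB aea 761 CCC defa 772 AA'
Scanning for matches:
  Match 1: 'CFE'
  Match 2: 'CB'
  Match 3: 'CCC'
  Match 4: 'AA'
Total matches: 4

4


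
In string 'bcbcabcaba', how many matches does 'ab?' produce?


Pattern 'ab?' matches 'a' optionally followed by 'b'.
String: 'bcbcabcaba'
Scanning left to right for 'a' then checking next char:
  Match 1: 'ab' (a followed by b)
  Match 2: 'ab' (a followed by b)
  Match 3: 'a' (a not followed by b)
Total matches: 3

3


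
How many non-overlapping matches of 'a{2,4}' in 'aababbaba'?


Pattern 'a{2,4}' matches between 2 and 4 consecutive a's (greedy).
String: 'aababbaba'
Finding runs of a's and applying greedy matching:
  Run at pos 0: 'aa' (length 2)
  Run at pos 3: 'a' (length 1)
  Run at pos 6: 'a' (length 1)
  Run at pos 8: 'a' (length 1)
Matches: ['aa']
Count: 1

1


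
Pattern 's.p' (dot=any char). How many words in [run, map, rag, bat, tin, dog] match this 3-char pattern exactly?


Pattern 's.p' means: starts with 's', any single char, ends with 'p'.
Checking each word (must be exactly 3 chars):
  'run' (len=3): no
  'map' (len=3): no
  'rag' (len=3): no
  'bat' (len=3): no
  'tin' (len=3): no
  'dog' (len=3): no
Matching words: []
Total: 0

0


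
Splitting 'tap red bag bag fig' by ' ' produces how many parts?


Splitting by ' ' breaks the string at each occurrence of the separator.
Text: 'tap red bag bag fig'
Parts after split:
  Part 1: 'tap'
  Part 2: 'red'
  Part 3: 'bag'
  Part 4: 'bag'
  Part 5: 'fig'
Total parts: 5

5


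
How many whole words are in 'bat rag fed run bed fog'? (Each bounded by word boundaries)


Word boundaries (\b) mark the start/end of each word.
Text: 'bat rag fed run bed fog'
Splitting by whitespace:
  Word 1: 'bat'
  Word 2: 'rag'
  Word 3: 'fed'
  Word 4: 'run'
  Word 5: 'bed'
  Word 6: 'fog'
Total whole words: 6

6


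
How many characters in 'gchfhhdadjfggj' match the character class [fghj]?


Character class [fghj] matches any of: {f, g, h, j}
Scanning string 'gchfhhdadjfggj' character by character:
  pos 0: 'g' -> MATCH
  pos 1: 'c' -> no
  pos 2: 'h' -> MATCH
  pos 3: 'f' -> MATCH
  pos 4: 'h' -> MATCH
  pos 5: 'h' -> MATCH
  pos 6: 'd' -> no
  pos 7: 'a' -> no
  pos 8: 'd' -> no
  pos 9: 'j' -> MATCH
  pos 10: 'f' -> MATCH
  pos 11: 'g' -> MATCH
  pos 12: 'g' -> MATCH
  pos 13: 'j' -> MATCH
Total matches: 10

10


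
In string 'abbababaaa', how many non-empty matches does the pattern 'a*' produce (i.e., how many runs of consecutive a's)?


Pattern 'a*' matches zero or more a's. We want non-empty runs of consecutive a's.
String: 'abbababaaa'
Walking through the string to find runs of a's:
  Run 1: positions 0-0 -> 'a'
  Run 2: positions 3-3 -> 'a'
  Run 3: positions 5-5 -> 'a'
  Run 4: positions 7-9 -> 'aaa'
Non-empty runs found: ['a', 'a', 'a', 'aaa']
Count: 4

4


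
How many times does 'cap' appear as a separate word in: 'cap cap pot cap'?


Scanning each word for exact match 'cap':
  Word 1: 'cap' -> MATCH
  Word 2: 'cap' -> MATCH
  Word 3: 'pot' -> no
  Word 4: 'cap' -> MATCH
Total matches: 3

3


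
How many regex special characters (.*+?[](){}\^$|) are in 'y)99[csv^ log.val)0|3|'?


Regex special characters are: . * + ? [ ] ( ) { } \ ^ $ |
Scanning 'y)99[csv^ log.val)0|3|':
  pos 1: ')' -> SPECIAL
  pos 4: '[' -> SPECIAL
  pos 8: '^' -> SPECIAL
  pos 13: '.' -> SPECIAL
  pos 17: ')' -> SPECIAL
  pos 19: '|' -> SPECIAL
  pos 21: '|' -> SPECIAL
Special chars found: [')', '[', '^', '.', ')', '|', '|']
Total: 7

7


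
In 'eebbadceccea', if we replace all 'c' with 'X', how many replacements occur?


re.sub('c', 'X', text) replaces every occurrence of 'c' with 'X'.
Text: 'eebbadceccea'
Scanning for 'c':
  pos 6: 'c' -> replacement #1
  pos 8: 'c' -> replacement #2
  pos 9: 'c' -> replacement #3
Total replacements: 3

3


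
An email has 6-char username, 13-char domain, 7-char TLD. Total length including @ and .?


An email address has format: username@domain.tld
Username length: 6
'@' character: 1
Domain length: 13
'.' character: 1
TLD length: 7
Total = 6 + 1 + 13 + 1 + 7 = 28

28


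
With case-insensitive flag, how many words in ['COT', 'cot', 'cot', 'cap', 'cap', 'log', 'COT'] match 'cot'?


Case-insensitive matching: compare each word's lowercase form to 'cot'.
  'COT' -> lower='cot' -> MATCH
  'cot' -> lower='cot' -> MATCH
  'cot' -> lower='cot' -> MATCH
  'cap' -> lower='cap' -> no
  'cap' -> lower='cap' -> no
  'log' -> lower='log' -> no
  'COT' -> lower='cot' -> MATCH
Matches: ['COT', 'cot', 'cot', 'COT']
Count: 4

4


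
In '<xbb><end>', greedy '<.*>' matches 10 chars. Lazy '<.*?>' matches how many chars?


Greedy '<.*>' tries to match as MUCH as possible.
Lazy '<.*?>' tries to match as LITTLE as possible.

String: '<xbb><end>'
Greedy '<.*>' starts at first '<' and extends to the LAST '>': '<xbb><end>' (10 chars)
Lazy '<.*?>' starts at first '<' and stops at the FIRST '>': '<xbb>' (5 chars)

5


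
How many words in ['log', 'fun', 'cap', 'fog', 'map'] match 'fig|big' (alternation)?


Alternation 'fig|big' matches either 'fig' or 'big'.
Checking each word:
  'log' -> no
  'fun' -> no
  'cap' -> no
  'fog' -> no
  'map' -> no
Matches: []
Count: 0

0


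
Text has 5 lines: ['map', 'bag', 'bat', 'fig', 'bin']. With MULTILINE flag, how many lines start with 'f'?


With MULTILINE flag, ^ matches the start of each line.
Lines: ['map', 'bag', 'bat', 'fig', 'bin']
Checking which lines start with 'f':
  Line 1: 'map' -> no
  Line 2: 'bag' -> no
  Line 3: 'bat' -> no
  Line 4: 'fig' -> MATCH
  Line 5: 'bin' -> no
Matching lines: ['fig']
Count: 1

1


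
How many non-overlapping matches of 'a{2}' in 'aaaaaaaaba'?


Pattern 'a{2}' matches exactly 2 consecutive a's (greedy, non-overlapping).
String: 'aaaaaaaaba'
Scanning for runs of a's:
  Run at pos 0: 'aaaaaaaa' (length 8) -> 4 match(es)
  Run at pos 9: 'a' (length 1) -> 0 match(es)
Matches found: ['aa', 'aa', 'aa', 'aa']
Total: 4

4


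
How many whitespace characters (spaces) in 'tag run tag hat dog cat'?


\s matches whitespace characters (spaces, tabs, etc.).
Text: 'tag run tag hat dog cat'
This text has 6 words separated by spaces.
Number of spaces = number of words - 1 = 6 - 1 = 5

5


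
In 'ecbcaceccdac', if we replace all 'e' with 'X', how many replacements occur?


re.sub('e', 'X', text) replaces every occurrence of 'e' with 'X'.
Text: 'ecbcaceccdac'
Scanning for 'e':
  pos 0: 'e' -> replacement #1
  pos 6: 'e' -> replacement #2
Total replacements: 2

2


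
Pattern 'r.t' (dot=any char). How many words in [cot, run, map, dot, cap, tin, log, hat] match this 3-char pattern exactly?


Pattern 'r.t' means: starts with 'r', any single char, ends with 't'.
Checking each word (must be exactly 3 chars):
  'cot' (len=3): no
  'run' (len=3): no
  'map' (len=3): no
  'dot' (len=3): no
  'cap' (len=3): no
  'tin' (len=3): no
  'log' (len=3): no
  'hat' (len=3): no
Matching words: []
Total: 0

0


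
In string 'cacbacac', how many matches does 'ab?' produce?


Pattern 'ab?' matches 'a' optionally followed by 'b'.
String: 'cacbacac'
Scanning left to right for 'a' then checking next char:
  Match 1: 'a' (a not followed by b)
  Match 2: 'a' (a not followed by b)
  Match 3: 'a' (a not followed by b)
Total matches: 3

3


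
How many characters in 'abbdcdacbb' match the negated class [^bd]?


Negated class [^bd] matches any char NOT in {b, d}
Scanning 'abbdcdacbb':
  pos 0: 'a' -> MATCH
  pos 1: 'b' -> no (excluded)
  pos 2: 'b' -> no (excluded)
  pos 3: 'd' -> no (excluded)
  pos 4: 'c' -> MATCH
  pos 5: 'd' -> no (excluded)
  pos 6: 'a' -> MATCH
  pos 7: 'c' -> MATCH
  pos 8: 'b' -> no (excluded)
  pos 9: 'b' -> no (excluded)
Total matches: 4

4


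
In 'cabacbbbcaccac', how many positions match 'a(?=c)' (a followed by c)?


Lookahead 'a(?=c)' matches 'a' only when followed by 'c'.
String: 'cabacbbbcaccac'
Checking each position where char is 'a':
  pos 1: 'a' -> no (next='b')
  pos 3: 'a' -> MATCH (next='c')
  pos 9: 'a' -> MATCH (next='c')
  pos 12: 'a' -> MATCH (next='c')
Matching positions: [3, 9, 12]
Count: 3

3


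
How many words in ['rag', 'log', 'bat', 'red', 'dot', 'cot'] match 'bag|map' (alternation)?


Alternation 'bag|map' matches either 'bag' or 'map'.
Checking each word:
  'rag' -> no
  'log' -> no
  'bat' -> no
  'red' -> no
  'dot' -> no
  'cot' -> no
Matches: []
Count: 0

0


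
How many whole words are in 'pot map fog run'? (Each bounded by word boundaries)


Word boundaries (\b) mark the start/end of each word.
Text: 'pot map fog run'
Splitting by whitespace:
  Word 1: 'pot'
  Word 2: 'map'
  Word 3: 'fog'
  Word 4: 'run'
Total whole words: 4

4


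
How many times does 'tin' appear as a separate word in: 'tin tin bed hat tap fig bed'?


Scanning each word for exact match 'tin':
  Word 1: 'tin' -> MATCH
  Word 2: 'tin' -> MATCH
  Word 3: 'bed' -> no
  Word 4: 'hat' -> no
  Word 5: 'tap' -> no
  Word 6: 'fig' -> no
  Word 7: 'bed' -> no
Total matches: 2

2


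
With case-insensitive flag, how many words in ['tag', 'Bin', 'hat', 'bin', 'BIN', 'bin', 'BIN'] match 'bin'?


Case-insensitive matching: compare each word's lowercase form to 'bin'.
  'tag' -> lower='tag' -> no
  'Bin' -> lower='bin' -> MATCH
  'hat' -> lower='hat' -> no
  'bin' -> lower='bin' -> MATCH
  'BIN' -> lower='bin' -> MATCH
  'bin' -> lower='bin' -> MATCH
  'BIN' -> lower='bin' -> MATCH
Matches: ['Bin', 'bin', 'BIN', 'bin', 'BIN']
Count: 5

5


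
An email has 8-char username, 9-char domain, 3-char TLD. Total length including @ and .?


An email address has format: username@domain.tld
Username length: 8
'@' character: 1
Domain length: 9
'.' character: 1
TLD length: 3
Total = 8 + 1 + 9 + 1 + 3 = 22

22


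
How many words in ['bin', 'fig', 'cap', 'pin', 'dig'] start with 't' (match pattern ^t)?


Pattern ^t anchors to start of word. Check which words begin with 't':
  'bin' -> no
  'fig' -> no
  'cap' -> no
  'pin' -> no
  'dig' -> no
Matching words: []
Count: 0

0


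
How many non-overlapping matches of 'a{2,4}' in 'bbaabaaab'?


Pattern 'a{2,4}' matches between 2 and 4 consecutive a's (greedy).
String: 'bbaabaaab'
Finding runs of a's and applying greedy matching:
  Run at pos 2: 'aa' (length 2)
  Run at pos 5: 'aaa' (length 3)
Matches: ['aa', 'aaa']
Count: 2

2


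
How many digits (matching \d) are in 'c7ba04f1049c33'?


\d matches any digit 0-9.
Scanning 'c7ba04f1049c33':
  pos 1: '7' -> DIGIT
  pos 4: '0' -> DIGIT
  pos 5: '4' -> DIGIT
  pos 7: '1' -> DIGIT
  pos 8: '0' -> DIGIT
  pos 9: '4' -> DIGIT
  pos 10: '9' -> DIGIT
  pos 12: '3' -> DIGIT
  pos 13: '3' -> DIGIT
Digits found: ['7', '0', '4', '1', '0', '4', '9', '3', '3']
Total: 9

9


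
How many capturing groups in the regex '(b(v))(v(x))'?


To count capturing groups, count each '(' that starts a group.
Pattern: '(b(v))(v(x))'
Walking through the pattern:
  Position 0: '(' -> group #1
  Position 2: '(' -> group #2
  Position 6: '(' -> group #3
  Position 8: '(' -> group #4
Total capturing groups: 4

4


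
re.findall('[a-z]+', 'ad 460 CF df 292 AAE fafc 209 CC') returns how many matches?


Pattern '[a-z]+' finds one or more lowercase letters.
Text: 'ad 460 CF df 292 AAE fafc 209 CC'
Scanning for matches:
  Match 1: 'ad'
  Match 2: 'df'
  Match 3: 'fafc'
Total matches: 3

3


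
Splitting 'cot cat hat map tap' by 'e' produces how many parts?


Splitting by 'e' breaks the string at each occurrence of the separator.
Text: 'cot cat hat map tap'
Parts after split:
  Part 1: 'cot cat hat map tap'
Total parts: 1

1


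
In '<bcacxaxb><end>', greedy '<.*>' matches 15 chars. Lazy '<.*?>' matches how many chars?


Greedy '<.*>' tries to match as MUCH as possible.
Lazy '<.*?>' tries to match as LITTLE as possible.

String: '<bcacxaxb><end>'
Greedy '<.*>' starts at first '<' and extends to the LAST '>': '<bcacxaxb><end>' (15 chars)
Lazy '<.*?>' starts at first '<' and stops at the FIRST '>': '<bcacxaxb>' (10 chars)

10


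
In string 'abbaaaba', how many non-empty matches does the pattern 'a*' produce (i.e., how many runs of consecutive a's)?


Pattern 'a*' matches zero or more a's. We want non-empty runs of consecutive a's.
String: 'abbaaaba'
Walking through the string to find runs of a's:
  Run 1: positions 0-0 -> 'a'
  Run 2: positions 3-5 -> 'aaa'
  Run 3: positions 7-7 -> 'a'
Non-empty runs found: ['a', 'aaa', 'a']
Count: 3

3


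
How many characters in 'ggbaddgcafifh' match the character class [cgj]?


Character class [cgj] matches any of: {c, g, j}
Scanning string 'ggbaddgcafifh' character by character:
  pos 0: 'g' -> MATCH
  pos 1: 'g' -> MATCH
  pos 2: 'b' -> no
  pos 3: 'a' -> no
  pos 4: 'd' -> no
  pos 5: 'd' -> no
  pos 6: 'g' -> MATCH
  pos 7: 'c' -> MATCH
  pos 8: 'a' -> no
  pos 9: 'f' -> no
  pos 10: 'i' -> no
  pos 11: 'f' -> no
  pos 12: 'h' -> no
Total matches: 4

4
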